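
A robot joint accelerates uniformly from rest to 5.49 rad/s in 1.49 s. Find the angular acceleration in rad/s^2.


alpha = delta_omega / t = 5.49 / 1.49 = 3.6846

3.6846 rad/s^2


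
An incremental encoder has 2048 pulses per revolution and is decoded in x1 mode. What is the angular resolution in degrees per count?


resolution = 360 / (PPR * 1) = 360 / 2048 = 0.1758

0.1758 degrees


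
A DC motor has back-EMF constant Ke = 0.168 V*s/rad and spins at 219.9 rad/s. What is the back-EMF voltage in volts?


V_emf = Ke * omega = 0.168*219.9 = 36.9432

36.9432 V


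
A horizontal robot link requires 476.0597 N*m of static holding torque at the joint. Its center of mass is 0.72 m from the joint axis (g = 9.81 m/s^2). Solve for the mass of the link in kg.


m = tau / (g*L) = 476.0597 / (9.81 * 0.72) = 67.4000

67.4000 kg


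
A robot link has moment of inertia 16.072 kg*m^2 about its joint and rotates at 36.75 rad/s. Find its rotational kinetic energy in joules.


KE = (1/2)*I*omega^2 = 0.5*16.072*36.75^2 = 10853.1202

10853.1202 J


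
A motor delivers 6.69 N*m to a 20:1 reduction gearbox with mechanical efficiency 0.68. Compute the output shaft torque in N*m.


tau_out = tau_in * N * eta = 6.69 * 20 * 0.68 = 90.9840

90.9840 N*m


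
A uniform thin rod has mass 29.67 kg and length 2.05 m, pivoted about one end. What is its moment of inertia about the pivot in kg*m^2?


I = (1/3)*m*L^2 = (1/3)*29.67*2.05^2 = 41.5627

41.5627 kg*m^2


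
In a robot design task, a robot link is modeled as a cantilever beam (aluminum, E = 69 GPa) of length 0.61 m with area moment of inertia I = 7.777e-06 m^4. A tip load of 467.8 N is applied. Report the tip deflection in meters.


delta = F*L^3/(3*E*I) = 467.8*0.61^3/(3*6.900e+10*7.777e-06)
      = 106.1817118/1609839 = 6.5958e-05

6.5958e-05 m


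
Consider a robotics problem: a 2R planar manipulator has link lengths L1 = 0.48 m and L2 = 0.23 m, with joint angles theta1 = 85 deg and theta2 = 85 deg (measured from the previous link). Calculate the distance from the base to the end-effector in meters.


x = L1*cos(th1) + L2*cos(th1+th2) = -0.184671
y = L1*sin(th1) + L2*sin(th1+th2) = 0.518113
d = sqrt(x^2 + y^2) = sqrt(0.034103 + 0.268441) = 0.5500

0.5500 m


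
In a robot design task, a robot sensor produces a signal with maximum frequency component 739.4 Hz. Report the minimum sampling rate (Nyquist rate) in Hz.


f_s,min = 2*f_max = 2*739.4 = 1478.8000

1478.8000 Hz


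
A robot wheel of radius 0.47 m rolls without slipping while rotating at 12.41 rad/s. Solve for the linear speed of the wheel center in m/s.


v = omega * r = 12.41 * 0.47 = 5.8327

5.8327 m/s


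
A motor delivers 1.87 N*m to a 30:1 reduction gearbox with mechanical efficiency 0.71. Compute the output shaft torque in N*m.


tau_out = tau_in * N * eta = 1.87 * 30 * 0.71 = 39.8310

39.8310 N*m


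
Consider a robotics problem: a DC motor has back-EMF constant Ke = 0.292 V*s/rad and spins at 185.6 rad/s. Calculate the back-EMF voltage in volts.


V_emf = Ke * omega = 0.292*185.6 = 54.1952

54.1952 V


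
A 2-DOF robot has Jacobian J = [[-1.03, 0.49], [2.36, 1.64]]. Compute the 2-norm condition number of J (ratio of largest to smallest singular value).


JJ^T eigenvalues: trace(JJ^T) = 9.5602, det(JJ^T) = det(J)^2 = 8.09743936
s_max^2 = (9.5602 + sqrt(59.00766660))/2 = 8.62092239
s_min^2 = (9.5602 - sqrt(59.00766660))/2 = 0.93927761
kappa = s_max/s_min = sqrt(8.62092239/0.93927761) = 3.0296

3.0296


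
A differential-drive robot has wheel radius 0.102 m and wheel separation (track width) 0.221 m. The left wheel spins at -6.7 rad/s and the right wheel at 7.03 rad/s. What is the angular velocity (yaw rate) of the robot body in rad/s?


omega = r*(wR - wL)/L = 0.102*(7.03 - (-6.7))/0.221 = 6.3369

6.3369 rad/s


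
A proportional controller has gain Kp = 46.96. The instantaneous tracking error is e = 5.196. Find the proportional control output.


u_P = Kp * e = 46.96 * 5.196 = 244.0042

244.0042


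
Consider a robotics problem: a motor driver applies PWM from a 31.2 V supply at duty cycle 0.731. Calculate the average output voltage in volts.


V_avg = V_supply * D = 31.2*0.731 = 22.8072

22.8072 V


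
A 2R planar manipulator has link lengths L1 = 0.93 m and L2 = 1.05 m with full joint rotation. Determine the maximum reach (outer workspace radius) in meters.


r_max = L1 + L2 = 0.93 + 1.05 = 1.9800

1.9800 m


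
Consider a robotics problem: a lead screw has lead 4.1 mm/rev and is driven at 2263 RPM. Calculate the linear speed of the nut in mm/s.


v = lead * (RPM/60) = 4.1*2263/60 = 154.6383

154.6383 mm/s


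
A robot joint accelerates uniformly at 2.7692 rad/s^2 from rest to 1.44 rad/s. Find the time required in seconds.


t = delta_omega / alpha = 1.44 / 2.7692 = 0.5200

0.5200 s


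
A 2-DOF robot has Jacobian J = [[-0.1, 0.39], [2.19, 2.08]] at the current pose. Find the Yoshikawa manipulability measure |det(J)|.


det(J) = -0.1*2.08 - (0.39)*(2.19) = -1.0621
|det(J)| = 1.0621

1.0621


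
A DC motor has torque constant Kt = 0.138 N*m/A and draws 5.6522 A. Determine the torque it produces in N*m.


tau = Kt * I = 0.138*5.6522 = 0.7800

0.7800 N*m


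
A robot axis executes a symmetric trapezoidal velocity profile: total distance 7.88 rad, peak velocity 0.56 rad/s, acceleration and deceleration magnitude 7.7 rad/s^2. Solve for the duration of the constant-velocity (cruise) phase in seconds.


t_acc = v/a = 0.072727 s, d_acc = v^2/(2a) = 0.020364 rad each
d_cruise = 7.88 - 2*0.020364 = 7.839272 rad
t_cruise = d_cruise/v = 7.839272/0.56 = 13.9987

13.9987 s


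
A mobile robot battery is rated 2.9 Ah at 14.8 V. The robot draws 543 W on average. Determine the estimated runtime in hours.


E = 2.9*14.8 = 42.9200 Wh
t = E/P = 42.9200/543 = 0.0790

0.0790 hours


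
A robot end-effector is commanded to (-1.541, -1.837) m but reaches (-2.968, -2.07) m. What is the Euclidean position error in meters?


dx = -2.968 - (-1.541) = -1.4270, dy = -2.07 - (-1.837) = -0.2330
err = sqrt(2.036329 + 0.054289) = 1.4459

1.4459 m


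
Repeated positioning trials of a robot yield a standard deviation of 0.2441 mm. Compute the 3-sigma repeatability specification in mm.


repeatability = 3*sigma = 3*0.2441 = 0.7323

0.7323 mm


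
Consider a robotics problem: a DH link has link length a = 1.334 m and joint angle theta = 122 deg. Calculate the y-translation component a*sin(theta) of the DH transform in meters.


a*sin(theta) = 1.334*sin(122 deg) = 1.1313

1.1313 m


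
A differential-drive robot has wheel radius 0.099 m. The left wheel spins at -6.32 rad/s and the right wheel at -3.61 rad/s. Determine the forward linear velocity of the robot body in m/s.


v = r*(wR + wL)/2 = 0.099*(-3.61 + -6.32)/2 = -0.4915

-0.4915 m/s


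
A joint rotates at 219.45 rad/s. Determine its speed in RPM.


RPM = 219.45 * 60/(2*pi) = 2095.5931

2095.5931 RPM


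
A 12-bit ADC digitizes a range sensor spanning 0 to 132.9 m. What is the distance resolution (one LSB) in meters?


res = range / 2^n = 132.9/2^12 = 132.9/4096 = 0.0324

0.0324 m


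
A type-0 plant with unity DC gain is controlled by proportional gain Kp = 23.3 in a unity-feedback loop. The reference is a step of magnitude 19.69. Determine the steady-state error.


e_ss = R/(1 + Kp) = 19.69/(1 + 23.3) = 19.69/24.3000 = 0.8103

0.8103


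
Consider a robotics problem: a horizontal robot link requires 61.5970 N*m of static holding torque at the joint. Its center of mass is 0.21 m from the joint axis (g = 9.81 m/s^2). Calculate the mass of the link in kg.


m = tau / (g*L) = 61.5970 / (9.81 * 0.21) = 29.9000

29.9000 kg


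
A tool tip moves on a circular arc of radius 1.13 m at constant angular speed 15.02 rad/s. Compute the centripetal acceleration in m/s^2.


a_c = omega^2 * r = 15.02^2 * 1.13 = 254.9285

254.9285 m/s^2


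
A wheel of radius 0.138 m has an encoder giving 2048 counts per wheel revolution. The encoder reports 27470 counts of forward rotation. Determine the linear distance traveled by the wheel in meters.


revs = 27470/2048 = 13.413086
d = revs * 2*pi*r = 13.413086 * 2*pi*0.138 = 11.6302

11.6302 m


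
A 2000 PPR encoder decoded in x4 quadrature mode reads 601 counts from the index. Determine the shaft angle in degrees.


angle = counts * 360 / (PPR*4) = 601 * 360 / 8000 = 27.0450

27.0450 degrees


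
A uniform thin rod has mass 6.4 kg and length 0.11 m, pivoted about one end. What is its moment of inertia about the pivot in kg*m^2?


I = (1/3)*m*L^2 = (1/3)*6.4*0.11^2 = 0.0258

0.0258 kg*m^2


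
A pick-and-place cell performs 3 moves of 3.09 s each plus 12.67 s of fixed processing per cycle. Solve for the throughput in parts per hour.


T_cycle = 3*3.09 + 12.67 = 21.9400 s
rate = 3600/T = 164.0839

164.0839 parts/hour


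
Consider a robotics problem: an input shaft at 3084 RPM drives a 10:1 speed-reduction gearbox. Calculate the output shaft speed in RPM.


omega_out = omega_in / N = 3084 / 10 = 308.4000

308.4000 RPM


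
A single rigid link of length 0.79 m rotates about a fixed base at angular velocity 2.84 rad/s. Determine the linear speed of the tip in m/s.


v = L*omega = 0.79 * 2.84 = 2.2436

2.2436 m/s


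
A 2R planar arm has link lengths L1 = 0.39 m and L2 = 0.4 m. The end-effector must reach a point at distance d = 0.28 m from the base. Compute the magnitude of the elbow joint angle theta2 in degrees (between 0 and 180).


cos(th2) = (d^2 - L1^2 - L2^2)/(2*L1*L2) = (0.28^2 - 0.39^2 - 0.4^2)/(2*0.39*0.4) = -0.74903846
th2 = acos(-0.74903846) = 138.5072 deg

138.5072 degrees


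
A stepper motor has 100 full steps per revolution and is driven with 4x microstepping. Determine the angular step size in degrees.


step = 360/(100*4) = 360/400 = 0.9000

0.9000 degrees


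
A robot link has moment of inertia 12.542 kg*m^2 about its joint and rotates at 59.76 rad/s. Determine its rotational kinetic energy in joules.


KE = (1/2)*I*omega^2 = 0.5*12.542*59.76^2 = 22395.3564

22395.3564 J


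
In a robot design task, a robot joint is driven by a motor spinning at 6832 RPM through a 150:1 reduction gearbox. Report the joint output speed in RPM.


omega_joint = omega_motor / N = 6832 / 150 = 45.5467

45.5467 RPM


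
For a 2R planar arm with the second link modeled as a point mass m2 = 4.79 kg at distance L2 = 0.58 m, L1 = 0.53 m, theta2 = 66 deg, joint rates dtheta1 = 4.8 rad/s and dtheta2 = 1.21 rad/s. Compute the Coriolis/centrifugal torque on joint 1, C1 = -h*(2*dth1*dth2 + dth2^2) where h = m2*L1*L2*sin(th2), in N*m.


h = m2*L1*L2*sin(th2) = 4.79*0.53*0.58*sin(66 deg) = 1.345146
C1 = -h*(2*4.8*1.21 + 1.21^2) = -1.345146*13.0801 = -17.5946

-17.5946 N*m


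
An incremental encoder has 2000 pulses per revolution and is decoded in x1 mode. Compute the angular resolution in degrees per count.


resolution = 360 / (PPR * 1) = 360 / 2000 = 0.1800

0.1800 degrees


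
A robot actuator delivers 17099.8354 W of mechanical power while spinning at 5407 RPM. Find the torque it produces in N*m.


omega = 5407 * 2*pi/60 = 566.219716 rad/s
tau = P / omega = 17099.8354 / 566.219716 = 30.2000

30.2000 N*m


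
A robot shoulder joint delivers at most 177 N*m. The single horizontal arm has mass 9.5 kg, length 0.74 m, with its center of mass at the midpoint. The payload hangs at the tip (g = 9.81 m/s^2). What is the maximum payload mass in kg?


tau_arm = m_arm*g*(L/2) = 9.5*9.81*0.74/2 = 34.4822 N*m
tau_payload = tau_max - tau_arm = 177 - 34.4822 = 142.5178
m_payload = tau_payload / (g*L) = 142.5178 / (9.81*0.74) = 19.6322

19.6322 kg


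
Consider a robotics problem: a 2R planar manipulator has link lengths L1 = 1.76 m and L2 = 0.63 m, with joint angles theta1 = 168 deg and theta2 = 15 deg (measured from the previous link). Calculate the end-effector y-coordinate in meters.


y = L1*sin(th1) + L2*sin(th1+th2) = 1.76*sin(168 deg) + 0.63*sin(183 deg) = 0.3330

0.3330 m


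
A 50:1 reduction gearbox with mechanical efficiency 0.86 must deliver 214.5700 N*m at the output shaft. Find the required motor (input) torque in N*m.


tau_in = tau_out / (N * eta) = 214.5700 / (50 * 0.86) = 4.9900

4.9900 N*m


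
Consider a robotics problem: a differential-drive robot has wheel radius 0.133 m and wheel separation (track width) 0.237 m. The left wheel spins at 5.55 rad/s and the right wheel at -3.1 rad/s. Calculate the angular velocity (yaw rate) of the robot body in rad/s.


omega = r*(wR - wL)/L = 0.133*(-3.1 - (5.55))/0.237 = -4.8542

-4.8542 rad/s


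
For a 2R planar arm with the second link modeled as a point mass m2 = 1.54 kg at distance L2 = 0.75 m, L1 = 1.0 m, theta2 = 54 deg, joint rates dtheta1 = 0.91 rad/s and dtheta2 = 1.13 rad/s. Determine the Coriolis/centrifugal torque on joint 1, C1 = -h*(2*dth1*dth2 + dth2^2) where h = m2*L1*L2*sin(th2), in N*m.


h = m2*L1*L2*sin(th2) = 1.54*1.0*0.75*sin(54 deg) = 0.934415
C1 = -h*(2*0.91*1.13 + 1.13^2) = -0.934415*3.3335 = -3.1149

-3.1149 N*m


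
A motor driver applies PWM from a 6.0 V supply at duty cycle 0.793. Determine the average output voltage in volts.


V_avg = V_supply * D = 6.0*0.793 = 4.7580

4.7580 V


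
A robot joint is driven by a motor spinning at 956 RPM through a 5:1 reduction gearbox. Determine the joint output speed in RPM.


omega_joint = omega_motor / N = 956 / 5 = 191.2000

191.2000 RPM


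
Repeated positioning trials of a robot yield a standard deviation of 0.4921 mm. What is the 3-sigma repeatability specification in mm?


repeatability = 3*sigma = 3*0.4921 = 1.4763

1.4763 mm


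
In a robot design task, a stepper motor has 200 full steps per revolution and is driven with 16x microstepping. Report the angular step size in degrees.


step = 360/(200*16) = 360/3200 = 0.1125

0.1125 degrees


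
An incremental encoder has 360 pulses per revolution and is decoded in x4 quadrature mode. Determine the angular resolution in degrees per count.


resolution = 360 / (PPR * 4) = 360 / 1440 = 0.2500

0.2500 degrees


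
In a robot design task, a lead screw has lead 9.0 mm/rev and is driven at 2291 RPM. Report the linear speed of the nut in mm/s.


v = lead * (RPM/60) = 9.0*2291/60 = 343.6500

343.6500 mm/s


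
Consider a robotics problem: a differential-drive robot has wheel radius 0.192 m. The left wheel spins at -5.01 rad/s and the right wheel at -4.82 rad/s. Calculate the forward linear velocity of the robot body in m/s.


v = r*(wR + wL)/2 = 0.192*(-4.82 + -5.01)/2 = -0.9437

-0.9437 m/s


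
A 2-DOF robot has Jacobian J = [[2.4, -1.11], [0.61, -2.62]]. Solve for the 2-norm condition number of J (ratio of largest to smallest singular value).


JJ^T eigenvalues: trace(JJ^T) = 14.2286, det(JJ^T) = det(J)^2 = 31.48219881
s_max^2 = (14.2286 + sqrt(76.52426272))/2 = 11.48820737
s_min^2 = (14.2286 - sqrt(76.52426272))/2 = 2.74039263
kappa = s_max/s_min = sqrt(11.48820737/2.74039263) = 2.0475

2.0475


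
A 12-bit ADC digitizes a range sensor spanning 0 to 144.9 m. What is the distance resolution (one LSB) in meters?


res = range / 2^n = 144.9/2^12 = 144.9/4096 = 0.0354

0.0354 m


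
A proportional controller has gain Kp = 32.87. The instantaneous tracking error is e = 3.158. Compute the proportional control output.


u_P = Kp * e = 32.87 * 3.158 = 103.8035

103.8035


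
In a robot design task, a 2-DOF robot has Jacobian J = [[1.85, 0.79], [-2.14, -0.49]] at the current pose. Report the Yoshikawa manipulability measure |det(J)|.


det(J) = 1.85*-0.49 - (0.79)*(-2.14) = 0.7841
|det(J)| = 0.7841

0.7841


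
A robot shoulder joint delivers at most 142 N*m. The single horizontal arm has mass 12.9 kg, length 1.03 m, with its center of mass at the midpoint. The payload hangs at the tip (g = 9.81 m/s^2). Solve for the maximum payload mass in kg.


tau_arm = m_arm*g*(L/2) = 12.9*9.81*1.03/2 = 65.1727 N*m
tau_payload = tau_max - tau_arm = 142 - 65.1727 = 76.8273
m_payload = tau_payload / (g*L) = 76.8273 / (9.81*1.03) = 7.6034

7.6034 kg


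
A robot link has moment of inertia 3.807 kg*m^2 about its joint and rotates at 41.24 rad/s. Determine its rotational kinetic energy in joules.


KE = (1/2)*I*omega^2 = 0.5*3.807*41.24^2 = 3237.3540

3237.3540 J


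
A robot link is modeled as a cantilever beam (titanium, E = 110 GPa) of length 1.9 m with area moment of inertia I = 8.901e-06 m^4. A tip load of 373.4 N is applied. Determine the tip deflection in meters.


delta = F*L^3/(3*E*I) = 373.4*1.9^3/(3*1.100e+11*8.901e-06)
      = 2561.1506/2937330 = 8.7193e-04

8.7193e-04 m


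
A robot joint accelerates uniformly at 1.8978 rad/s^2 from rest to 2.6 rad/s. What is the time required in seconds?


t = delta_omega / alpha = 2.6 / 1.8978 = 1.3700

1.3700 s


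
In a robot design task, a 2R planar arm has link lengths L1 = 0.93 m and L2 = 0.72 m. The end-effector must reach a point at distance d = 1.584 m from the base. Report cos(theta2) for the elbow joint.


cos(th2) = (d^2 - L1^2 - L2^2)/(2*L1*L2) = (1.584^2 - 0.93^2 - 0.72^2)/(2*0.93*0.72) = 0.8406

0.8406


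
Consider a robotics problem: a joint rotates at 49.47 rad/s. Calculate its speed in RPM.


RPM = 49.47 * 60/(2*pi) = 472.4037

472.4037 RPM


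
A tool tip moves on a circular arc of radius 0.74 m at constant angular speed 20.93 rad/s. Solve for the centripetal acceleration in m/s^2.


a_c = omega^2 * r = 20.93^2 * 0.74 = 324.1680

324.1680 m/s^2


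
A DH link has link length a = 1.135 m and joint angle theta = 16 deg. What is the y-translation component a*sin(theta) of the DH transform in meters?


a*sin(theta) = 1.135*sin(16 deg) = 0.3128

0.3128 m


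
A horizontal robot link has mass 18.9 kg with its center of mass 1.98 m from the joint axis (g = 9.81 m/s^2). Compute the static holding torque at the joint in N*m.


tau = m*g*L = 18.9 * 9.81 * 1.98 = 367.1098

367.1098 N*m


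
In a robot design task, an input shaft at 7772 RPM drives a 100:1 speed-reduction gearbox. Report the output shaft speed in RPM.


omega_out = omega_in / N = 7772 / 100 = 77.7200

77.7200 RPM


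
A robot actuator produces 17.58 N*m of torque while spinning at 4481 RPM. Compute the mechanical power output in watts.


omega = 4481 * 2*pi/60 = 469.249223 rad/s
P = tau * omega = 17.58 * 469.249223 = 8249.4013

8249.4013 W


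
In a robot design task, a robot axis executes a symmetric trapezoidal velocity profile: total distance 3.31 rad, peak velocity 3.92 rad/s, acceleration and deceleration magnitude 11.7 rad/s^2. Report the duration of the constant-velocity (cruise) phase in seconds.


t_acc = v/a = 0.335043 s, d_acc = v^2/(2a) = 0.656684 rad each
d_cruise = 3.31 - 2*0.656684 = 1.996632 rad
t_cruise = d_cruise/v = 1.996632/3.92 = 0.5093

0.5093 s


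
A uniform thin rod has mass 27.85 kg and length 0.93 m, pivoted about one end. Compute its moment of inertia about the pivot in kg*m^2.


I = (1/3)*m*L^2 = (1/3)*27.85*0.93^2 = 8.0292

8.0292 kg*m^2


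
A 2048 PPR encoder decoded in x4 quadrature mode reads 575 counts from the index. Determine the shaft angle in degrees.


angle = counts * 360 / (PPR*4) = 575 * 360 / 8192 = 25.2686

25.2686 degrees


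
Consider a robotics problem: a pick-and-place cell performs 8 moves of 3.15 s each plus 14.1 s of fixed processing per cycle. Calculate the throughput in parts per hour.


T_cycle = 8*3.15 + 14.1 = 39.3000 s
rate = 3600/T = 91.6031

91.6031 parts/hour


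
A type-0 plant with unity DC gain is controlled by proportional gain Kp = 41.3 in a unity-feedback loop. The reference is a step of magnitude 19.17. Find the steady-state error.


e_ss = R/(1 + Kp) = 19.17/(1 + 41.3) = 19.17/42.3000 = 0.4532

0.4532


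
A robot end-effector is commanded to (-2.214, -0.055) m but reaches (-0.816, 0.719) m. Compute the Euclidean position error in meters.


dx = -0.816 - (-2.214) = 1.3980, dy = 0.719 - (-0.055) = 0.7740
err = sqrt(1.954404 + 0.599076) = 1.5980

1.5980 m


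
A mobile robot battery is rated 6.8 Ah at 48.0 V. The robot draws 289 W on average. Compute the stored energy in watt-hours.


E = capacity * V = 6.8*48.0 = 326.4000

326.4000 Wh


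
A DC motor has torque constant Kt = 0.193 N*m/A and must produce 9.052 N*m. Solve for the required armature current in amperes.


I = tau / Kt = 9.052/0.193 = 46.9016

46.9016 A


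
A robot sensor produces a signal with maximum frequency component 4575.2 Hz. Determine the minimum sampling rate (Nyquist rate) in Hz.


f_s,min = 2*f_max = 2*4575.2 = 9150.4000

9150.4000 Hz


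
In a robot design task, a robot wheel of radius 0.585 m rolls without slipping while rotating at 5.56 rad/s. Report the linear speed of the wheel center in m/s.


v = omega * r = 5.56 * 0.585 = 3.2526

3.2526 m/s


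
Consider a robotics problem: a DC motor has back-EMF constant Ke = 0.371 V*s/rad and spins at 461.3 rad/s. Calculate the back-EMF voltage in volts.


V_emf = Ke * omega = 0.371*461.3 = 171.1423

171.1423 V


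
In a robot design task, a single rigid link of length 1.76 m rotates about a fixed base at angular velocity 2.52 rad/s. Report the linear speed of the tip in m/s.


v = L*omega = 1.76 * 2.52 = 4.4352

4.4352 m/s


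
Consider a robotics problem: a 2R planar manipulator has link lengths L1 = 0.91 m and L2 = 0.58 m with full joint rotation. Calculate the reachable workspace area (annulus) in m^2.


r_max = L1 + L2 = 1.4900, r_min = |L1 - L2| = 0.3300
A = pi*(r_max^2 - r_min^2) = pi*(2.2201 - 0.1089) = 6.6325

6.6325 m^2


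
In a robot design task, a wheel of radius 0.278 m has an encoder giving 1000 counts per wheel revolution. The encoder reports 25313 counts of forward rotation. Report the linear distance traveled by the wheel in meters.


revs = 25313/1000 = 25.313000
d = revs * 2*pi*r = 25.313000 * 2*pi*0.278 = 44.2149

44.2149 m


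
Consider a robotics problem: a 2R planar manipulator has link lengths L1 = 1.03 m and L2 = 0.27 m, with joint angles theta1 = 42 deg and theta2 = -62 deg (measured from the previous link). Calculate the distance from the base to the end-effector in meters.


x = L1*cos(th1) + L2*cos(th1+th2) = 1.019156
y = L1*sin(th1) + L2*sin(th1+th2) = 0.596859
d = sqrt(x^2 + y^2) = sqrt(1.038679 + 0.356241) = 1.1811

1.1811 m


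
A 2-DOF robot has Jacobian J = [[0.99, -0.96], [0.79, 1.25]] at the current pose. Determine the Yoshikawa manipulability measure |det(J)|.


det(J) = 0.99*1.25 - (-0.96)*(0.79) = 1.9959
|det(J)| = 1.9959

1.9959


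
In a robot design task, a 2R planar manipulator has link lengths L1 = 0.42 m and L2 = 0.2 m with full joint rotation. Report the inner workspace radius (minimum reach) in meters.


r_min = |L1 - L2| = |0.42 - 0.2| = 0.2200

0.2200 m


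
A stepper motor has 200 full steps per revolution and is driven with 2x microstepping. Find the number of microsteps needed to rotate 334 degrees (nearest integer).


step_size = 360/(200*2) = 360/400 = 0.900000 deg
n = 334/(360/400) = 334*400/360 = 371.1111 -> 371

371 steps


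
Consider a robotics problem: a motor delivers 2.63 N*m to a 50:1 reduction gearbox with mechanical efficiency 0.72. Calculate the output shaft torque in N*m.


tau_out = tau_in * N * eta = 2.63 * 50 * 0.72 = 94.6800

94.6800 N*m


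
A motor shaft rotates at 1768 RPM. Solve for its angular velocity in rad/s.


omega = 1768 * 2*pi/60 = 185.1445

185.1445 rad/s


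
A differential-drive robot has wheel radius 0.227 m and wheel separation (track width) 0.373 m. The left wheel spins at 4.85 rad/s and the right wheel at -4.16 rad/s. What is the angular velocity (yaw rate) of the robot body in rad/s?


omega = r*(wR - wL)/L = 0.227*(-4.16 - (4.85))/0.373 = -5.4833

-5.4833 rad/s


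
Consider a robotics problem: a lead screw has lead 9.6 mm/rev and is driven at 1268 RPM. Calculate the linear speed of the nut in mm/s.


v = lead * (RPM/60) = 9.6*1268/60 = 202.8800

202.8800 mm/s


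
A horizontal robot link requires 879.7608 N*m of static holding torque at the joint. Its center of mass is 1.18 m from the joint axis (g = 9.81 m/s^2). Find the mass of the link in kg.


m = tau / (g*L) = 879.7608 / (9.81 * 1.18) = 76.0000

76.0000 kg


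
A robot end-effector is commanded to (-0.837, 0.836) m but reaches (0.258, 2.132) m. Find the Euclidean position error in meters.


dx = 0.258 - (-0.837) = 1.0950, dy = 2.132 - (0.836) = 1.2960
err = sqrt(1.199025 + 1.679616) = 1.6967

1.6967 m


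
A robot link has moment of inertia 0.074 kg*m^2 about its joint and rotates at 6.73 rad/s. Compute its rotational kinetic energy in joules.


KE = (1/2)*I*omega^2 = 0.5*0.074*6.73^2 = 1.6758

1.6758 J


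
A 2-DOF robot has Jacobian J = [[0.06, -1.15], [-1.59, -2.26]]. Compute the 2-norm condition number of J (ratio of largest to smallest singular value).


JJ^T eigenvalues: trace(JJ^T) = 8.9618, det(JJ^T) = det(J)^2 = 3.85768881
s_max^2 = (8.9618 + sqrt(64.88310400))/2 = 8.50840245
s_min^2 = (8.9618 - sqrt(64.88310400))/2 = 0.45339755
kappa = s_max/s_min = sqrt(8.50840245/0.45339755) = 4.3320

4.3320


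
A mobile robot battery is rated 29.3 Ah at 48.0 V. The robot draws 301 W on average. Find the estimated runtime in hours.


E = 29.3*48.0 = 1406.4000 Wh
t = E/P = 1406.4000/301 = 4.6724

4.6724 hours


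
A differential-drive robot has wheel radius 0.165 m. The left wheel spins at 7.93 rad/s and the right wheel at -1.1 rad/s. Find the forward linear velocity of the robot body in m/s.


v = r*(wR + wL)/2 = 0.165*(-1.1 + 7.93)/2 = 0.5635

0.5635 m/s


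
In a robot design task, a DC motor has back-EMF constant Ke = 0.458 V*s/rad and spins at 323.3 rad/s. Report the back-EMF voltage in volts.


V_emf = Ke * omega = 0.458*323.3 = 148.0714

148.0714 V


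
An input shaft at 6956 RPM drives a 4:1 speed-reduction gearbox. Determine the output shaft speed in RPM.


omega_out = omega_in / N = 6956 / 4 = 1739.0000

1739.0000 RPM


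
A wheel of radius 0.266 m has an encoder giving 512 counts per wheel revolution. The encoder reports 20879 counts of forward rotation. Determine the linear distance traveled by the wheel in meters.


revs = 20879/512 = 40.779297
d = revs * 2*pi*r = 40.779297 * 2*pi*0.266 = 68.1556

68.1556 m


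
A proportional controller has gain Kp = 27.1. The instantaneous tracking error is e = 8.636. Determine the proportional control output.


u_P = Kp * e = 27.1 * 8.636 = 234.0356

234.0356


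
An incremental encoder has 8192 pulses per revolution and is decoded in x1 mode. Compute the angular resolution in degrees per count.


resolution = 360 / (PPR * 1) = 360 / 8192 = 0.0439

0.0439 degrees


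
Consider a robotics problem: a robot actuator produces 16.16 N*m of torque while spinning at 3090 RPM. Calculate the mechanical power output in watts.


omega = 3090 * 2*pi/60 = 323.584043 rad/s
P = tau * omega = 16.16 * 323.584043 = 5229.1181

5229.1181 W


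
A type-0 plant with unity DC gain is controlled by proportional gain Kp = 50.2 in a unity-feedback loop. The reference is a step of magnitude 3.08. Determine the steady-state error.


e_ss = R/(1 + Kp) = 3.08/(1 + 50.2) = 3.08/51.2000 = 0.0602

0.0602


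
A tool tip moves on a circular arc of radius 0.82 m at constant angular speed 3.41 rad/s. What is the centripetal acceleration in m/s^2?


a_c = omega^2 * r = 3.41^2 * 0.82 = 9.5350

9.5350 m/s^2


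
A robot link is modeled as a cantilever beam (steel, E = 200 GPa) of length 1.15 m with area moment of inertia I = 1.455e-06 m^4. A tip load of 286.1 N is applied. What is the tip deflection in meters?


delta = F*L^3/(3*E*I) = 286.1*1.15^3/(3*2.000e+11*1.455e-06)
      = 435.1223375/873000 = 4.9842e-04

4.9842e-04 m


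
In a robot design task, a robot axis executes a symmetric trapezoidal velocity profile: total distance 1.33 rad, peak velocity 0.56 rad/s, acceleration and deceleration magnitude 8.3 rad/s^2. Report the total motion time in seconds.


t_acc = v/a = 0.56/8.3 = 0.067470 s
d_acc = v^2/(2a) = 0.018892 rad (each ramp)
d_cruise = 1.33 - 2*0.018892 = 1.292216 rad
t_cruise = 1.292216/0.56 = 2.307529 s
t_total = 2*0.067470 + 2.307529 = 2.4425

2.4425 s


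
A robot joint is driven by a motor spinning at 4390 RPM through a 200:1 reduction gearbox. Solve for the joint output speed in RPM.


omega_joint = omega_motor / N = 4390 / 200 = 21.9500

21.9500 RPM


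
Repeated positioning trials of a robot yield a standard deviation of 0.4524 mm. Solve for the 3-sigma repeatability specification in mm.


repeatability = 3*sigma = 3*0.4524 = 1.3572

1.3572 mm


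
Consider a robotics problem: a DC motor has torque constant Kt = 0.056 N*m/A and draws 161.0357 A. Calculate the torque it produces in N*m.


tau = Kt * I = 0.056*161.0357 = 9.0180

9.0180 N*m


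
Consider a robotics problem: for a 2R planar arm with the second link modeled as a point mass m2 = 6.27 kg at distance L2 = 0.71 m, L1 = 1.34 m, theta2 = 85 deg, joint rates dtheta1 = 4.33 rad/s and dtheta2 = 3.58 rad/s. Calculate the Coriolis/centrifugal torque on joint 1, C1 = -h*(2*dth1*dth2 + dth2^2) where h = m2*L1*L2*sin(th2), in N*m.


h = m2*L1*L2*sin(th2) = 6.27*1.34*0.71*sin(85 deg) = 5.942578
C1 = -h*(2*4.33*3.58 + 3.58^2) = -5.942578*43.8192 = -260.3990

-260.3990 N*m


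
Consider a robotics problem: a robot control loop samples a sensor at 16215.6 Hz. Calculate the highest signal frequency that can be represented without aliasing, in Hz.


f_max = f_s/2 = 16215.6/2 = 8107.8000

8107.8000 Hz


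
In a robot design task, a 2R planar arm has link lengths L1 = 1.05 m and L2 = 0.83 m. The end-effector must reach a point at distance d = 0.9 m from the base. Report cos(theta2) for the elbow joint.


cos(th2) = (d^2 - L1^2 - L2^2)/(2*L1*L2) = (0.9^2 - 1.05^2 - 0.83^2)/(2*1.05*0.83) = -0.5631

-0.5631


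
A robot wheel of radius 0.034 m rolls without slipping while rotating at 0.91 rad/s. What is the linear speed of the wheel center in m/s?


v = omega * r = 0.91 * 0.034 = 0.0309

0.0309 m/s


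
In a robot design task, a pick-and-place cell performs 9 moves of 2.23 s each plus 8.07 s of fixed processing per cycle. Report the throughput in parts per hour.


T_cycle = 9*2.23 + 8.07 = 28.1400 s
rate = 3600/T = 127.9318

127.9318 parts/hour


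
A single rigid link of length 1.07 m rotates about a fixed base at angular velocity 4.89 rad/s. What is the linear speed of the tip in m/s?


v = L*omega = 1.07 * 4.89 = 5.2323

5.2323 m/s


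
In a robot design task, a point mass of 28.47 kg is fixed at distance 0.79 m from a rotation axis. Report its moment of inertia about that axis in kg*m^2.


I = m*r^2 = 28.47*0.79^2 = 17.7681

17.7681 kg*m^2


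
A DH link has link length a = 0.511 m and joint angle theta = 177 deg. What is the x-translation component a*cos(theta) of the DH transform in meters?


a*cos(theta) = 0.511*cos(177 deg) = -0.5103

-0.5103 m


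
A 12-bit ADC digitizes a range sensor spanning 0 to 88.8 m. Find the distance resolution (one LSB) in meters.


res = range / 2^n = 88.8/2^12 = 88.8/4096 = 0.0217

0.0217 m


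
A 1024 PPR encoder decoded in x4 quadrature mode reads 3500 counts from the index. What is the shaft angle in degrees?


angle = counts * 360 / (PPR*4) = 3500 * 360 / 4096 = 307.6172

307.6172 degrees


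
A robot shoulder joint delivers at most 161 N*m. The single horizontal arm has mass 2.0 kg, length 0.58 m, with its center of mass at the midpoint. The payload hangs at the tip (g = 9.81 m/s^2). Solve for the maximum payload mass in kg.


tau_arm = m_arm*g*(L/2) = 2.0*9.81*0.58/2 = 5.6898 N*m
tau_payload = tau_max - tau_arm = 161 - 5.6898 = 155.3102
m_payload = tau_payload / (g*L) = 155.3102 / (9.81*0.58) = 27.2962

27.2962 kg


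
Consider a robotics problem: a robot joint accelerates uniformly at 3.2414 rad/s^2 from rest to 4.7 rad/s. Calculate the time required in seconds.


t = delta_omega / alpha = 4.7 / 3.2414 = 1.4500

1.4500 s


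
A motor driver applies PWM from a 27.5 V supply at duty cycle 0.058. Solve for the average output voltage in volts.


V_avg = V_supply * D = 27.5*0.058 = 1.5950

1.5950 V


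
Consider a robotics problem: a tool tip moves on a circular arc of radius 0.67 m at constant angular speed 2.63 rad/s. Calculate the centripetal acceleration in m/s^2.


a_c = omega^2 * r = 2.63^2 * 0.67 = 4.6343

4.6343 m/s^2


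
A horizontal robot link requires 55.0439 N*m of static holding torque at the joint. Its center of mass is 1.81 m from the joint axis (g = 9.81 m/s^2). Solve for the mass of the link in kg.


m = tau / (g*L) = 55.0439 / (9.81 * 1.81) = 3.1000

3.1000 kg


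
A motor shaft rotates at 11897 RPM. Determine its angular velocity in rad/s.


omega = 11897 * 2*pi/60 = 1245.8509

1245.8509 rad/s


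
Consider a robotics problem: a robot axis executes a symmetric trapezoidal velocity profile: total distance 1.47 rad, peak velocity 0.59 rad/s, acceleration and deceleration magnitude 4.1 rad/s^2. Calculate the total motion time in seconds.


t_acc = v/a = 0.59/4.1 = 0.143902 s
d_acc = v^2/(2a) = 0.042451 rad (each ramp)
d_cruise = 1.47 - 2*0.042451 = 1.385098 rad
t_cruise = 1.385098/0.59 = 2.347624 s
t_total = 2*0.143902 + 2.347624 = 2.6354

2.6354 s


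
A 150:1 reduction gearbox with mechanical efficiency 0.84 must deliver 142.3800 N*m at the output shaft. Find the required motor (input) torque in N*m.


tau_in = tau_out / (N * eta) = 142.3800 / (150 * 0.84) = 1.1300

1.1300 N*m


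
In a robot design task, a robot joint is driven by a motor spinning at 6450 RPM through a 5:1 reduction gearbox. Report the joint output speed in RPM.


omega_joint = omega_motor / N = 6450 / 5 = 1290.0000

1290.0000 RPM


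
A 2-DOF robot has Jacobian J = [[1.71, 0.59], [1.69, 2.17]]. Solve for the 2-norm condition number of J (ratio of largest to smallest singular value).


JJ^T eigenvalues: trace(JJ^T) = 10.8372, det(JJ^T) = det(J)^2 = 7.36362496
s_max^2 = (10.8372 + sqrt(87.99040400))/2 = 10.10876002
s_min^2 = (10.8372 - sqrt(87.99040400))/2 = 0.72843998
kappa = s_max/s_min = sqrt(10.10876002/0.72843998) = 3.7252

3.7252


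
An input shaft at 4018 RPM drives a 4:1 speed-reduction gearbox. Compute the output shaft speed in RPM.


omega_out = omega_in / N = 4018 / 4 = 1004.5000

1004.5000 RPM


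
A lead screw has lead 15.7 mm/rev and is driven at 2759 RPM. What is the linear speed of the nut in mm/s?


v = lead * (RPM/60) = 15.7*2759/60 = 721.9383

721.9383 mm/s


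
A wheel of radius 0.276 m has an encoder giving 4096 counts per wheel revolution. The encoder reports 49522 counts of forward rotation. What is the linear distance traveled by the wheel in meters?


revs = 49522/4096 = 12.090332
d = revs * 2*pi*r = 12.090332 * 2*pi*0.276 = 20.9666

20.9666 m


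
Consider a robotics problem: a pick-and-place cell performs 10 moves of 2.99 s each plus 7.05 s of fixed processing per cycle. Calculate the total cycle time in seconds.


T = 10*2.99 + 7.05 = 36.9500

36.9500 s


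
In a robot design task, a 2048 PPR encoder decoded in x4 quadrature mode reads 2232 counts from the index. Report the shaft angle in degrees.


angle = counts * 360 / (PPR*4) = 2232 * 360 / 8192 = 98.0859

98.0859 degrees


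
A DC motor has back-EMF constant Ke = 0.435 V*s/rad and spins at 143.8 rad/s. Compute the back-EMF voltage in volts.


V_emf = Ke * omega = 0.435*143.8 = 62.5530

62.5530 V


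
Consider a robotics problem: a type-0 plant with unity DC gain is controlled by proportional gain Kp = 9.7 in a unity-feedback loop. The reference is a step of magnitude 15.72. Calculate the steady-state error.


e_ss = R/(1 + Kp) = 15.72/(1 + 9.7) = 15.72/10.7000 = 1.4692

1.4692


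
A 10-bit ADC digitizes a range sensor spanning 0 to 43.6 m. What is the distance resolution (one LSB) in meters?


res = range / 2^n = 43.6/2^10 = 43.6/1024 = 0.0426

0.0426 m


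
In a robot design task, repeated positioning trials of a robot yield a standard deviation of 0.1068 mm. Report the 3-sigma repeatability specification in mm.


repeatability = 3*sigma = 3*0.1068 = 0.3204

0.3204 mm


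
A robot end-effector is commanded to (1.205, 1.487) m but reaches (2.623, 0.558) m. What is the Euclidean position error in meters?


dx = 2.623 - (1.205) = 1.4180, dy = 0.558 - (1.487) = -0.9290
err = sqrt(2.010724 + 0.863041) = 1.6952

1.6952 m


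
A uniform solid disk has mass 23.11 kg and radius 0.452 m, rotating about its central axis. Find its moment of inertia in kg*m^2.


I = (1/2)*m*R^2 = 0.5*23.11*0.452^2 = 2.3607

2.3607 kg*m^2


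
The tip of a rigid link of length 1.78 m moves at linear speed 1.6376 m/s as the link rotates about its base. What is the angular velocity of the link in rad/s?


omega = v / L = 1.6376 / 1.78 = 0.9200

0.9200 rad/s


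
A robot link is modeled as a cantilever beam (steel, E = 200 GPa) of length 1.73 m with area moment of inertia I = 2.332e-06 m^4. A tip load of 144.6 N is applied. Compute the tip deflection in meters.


delta = F*L^3/(3*E*I) = 144.6*1.73^3/(3*2.000e+11*2.332e-06)
      = 748.6978782/1399200 = 5.3509e-04

5.3509e-04 m


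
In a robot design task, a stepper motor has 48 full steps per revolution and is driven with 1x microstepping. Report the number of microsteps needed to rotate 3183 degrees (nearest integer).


step_size = 360/(48*1) = 360/48 = 7.500000 deg
n = 3183/(360/48) = 3183*48/360 = 424.4000 -> 424

424 steps


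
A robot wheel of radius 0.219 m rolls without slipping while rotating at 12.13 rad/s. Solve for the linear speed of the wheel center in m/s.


v = omega * r = 12.13 * 0.219 = 2.6565

2.6565 m/s


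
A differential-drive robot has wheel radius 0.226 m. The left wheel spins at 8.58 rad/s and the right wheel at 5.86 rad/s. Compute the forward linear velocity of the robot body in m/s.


v = r*(wR + wL)/2 = 0.226*(5.86 + 8.58)/2 = 1.6317

1.6317 m/s


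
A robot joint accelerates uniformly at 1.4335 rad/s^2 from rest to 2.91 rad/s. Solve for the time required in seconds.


t = delta_omega / alpha = 2.91 / 1.4335 = 2.0300

2.0300 s


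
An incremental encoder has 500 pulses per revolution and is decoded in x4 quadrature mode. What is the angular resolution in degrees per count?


resolution = 360 / (PPR * 4) = 360 / 2000 = 0.1800

0.1800 degrees


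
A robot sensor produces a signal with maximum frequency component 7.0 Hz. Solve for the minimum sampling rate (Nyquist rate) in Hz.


f_s,min = 2*f_max = 2*7.0 = 14.0000

14.0000 Hz


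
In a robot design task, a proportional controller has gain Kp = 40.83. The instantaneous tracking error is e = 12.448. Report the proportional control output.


u_P = Kp * e = 40.83 * 12.448 = 508.2518

508.2518


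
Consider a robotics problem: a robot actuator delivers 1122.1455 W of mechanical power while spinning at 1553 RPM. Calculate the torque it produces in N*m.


omega = 1553 * 2*pi/60 = 162.629780 rad/s
tau = P / omega = 1122.1455 / 162.629780 = 6.9000

6.9000 N*m


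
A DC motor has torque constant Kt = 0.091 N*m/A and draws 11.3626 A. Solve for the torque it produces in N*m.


tau = Kt * I = 0.091*11.3626 = 1.0340

1.0340 N*m


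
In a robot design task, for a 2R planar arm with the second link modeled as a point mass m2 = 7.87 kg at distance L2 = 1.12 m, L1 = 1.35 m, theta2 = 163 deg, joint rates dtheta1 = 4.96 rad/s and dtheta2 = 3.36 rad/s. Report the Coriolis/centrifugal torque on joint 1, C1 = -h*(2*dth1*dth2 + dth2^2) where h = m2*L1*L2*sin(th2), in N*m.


h = m2*L1*L2*sin(th2) = 7.87*1.35*1.12*sin(163 deg) = 3.479060
C1 = -h*(2*4.96*3.36 + 3.36^2) = -3.479060*44.6208 = -155.2384

-155.2384 N*m
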